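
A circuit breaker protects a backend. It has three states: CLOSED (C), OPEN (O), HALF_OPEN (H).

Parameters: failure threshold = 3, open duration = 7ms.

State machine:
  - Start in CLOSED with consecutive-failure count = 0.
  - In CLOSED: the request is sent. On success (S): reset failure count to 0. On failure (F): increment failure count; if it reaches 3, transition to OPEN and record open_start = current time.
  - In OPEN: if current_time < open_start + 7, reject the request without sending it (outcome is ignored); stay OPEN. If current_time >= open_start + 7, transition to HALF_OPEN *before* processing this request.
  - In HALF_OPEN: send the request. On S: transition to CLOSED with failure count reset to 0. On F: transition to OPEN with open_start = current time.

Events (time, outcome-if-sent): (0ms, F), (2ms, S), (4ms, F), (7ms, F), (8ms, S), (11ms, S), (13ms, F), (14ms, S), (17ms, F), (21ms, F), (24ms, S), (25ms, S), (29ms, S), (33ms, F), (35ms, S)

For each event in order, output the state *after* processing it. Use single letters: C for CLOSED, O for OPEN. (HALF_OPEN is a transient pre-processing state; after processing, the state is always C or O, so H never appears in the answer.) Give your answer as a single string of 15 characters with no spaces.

Answer: CCCCCCCCCCCCCCC

Derivation:
State after each event:
  event#1 t=0ms outcome=F: state=CLOSED
  event#2 t=2ms outcome=S: state=CLOSED
  event#3 t=4ms outcome=F: state=CLOSED
  event#4 t=7ms outcome=F: state=CLOSED
  event#5 t=8ms outcome=S: state=CLOSED
  event#6 t=11ms outcome=S: state=CLOSED
  event#7 t=13ms outcome=F: state=CLOSED
  event#8 t=14ms outcome=S: state=CLOSED
  event#9 t=17ms outcome=F: state=CLOSED
  event#10 t=21ms outcome=F: state=CLOSED
  event#11 t=24ms outcome=S: state=CLOSED
  event#12 t=25ms outcome=S: state=CLOSED
  event#13 t=29ms outcome=S: state=CLOSED
  event#14 t=33ms outcome=F: state=CLOSED
  event#15 t=35ms outcome=S: state=CLOSED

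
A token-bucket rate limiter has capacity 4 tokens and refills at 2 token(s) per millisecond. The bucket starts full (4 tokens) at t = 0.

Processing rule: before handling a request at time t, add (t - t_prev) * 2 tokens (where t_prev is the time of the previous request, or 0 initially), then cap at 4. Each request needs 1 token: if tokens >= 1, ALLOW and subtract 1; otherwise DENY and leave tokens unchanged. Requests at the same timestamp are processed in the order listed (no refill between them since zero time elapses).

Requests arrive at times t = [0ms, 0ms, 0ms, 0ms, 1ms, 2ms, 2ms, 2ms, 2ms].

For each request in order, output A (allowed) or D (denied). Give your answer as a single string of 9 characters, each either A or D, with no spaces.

Answer: AAAAAAAAD

Derivation:
Simulating step by step:
  req#1 t=0ms: ALLOW
  req#2 t=0ms: ALLOW
  req#3 t=0ms: ALLOW
  req#4 t=0ms: ALLOW
  req#5 t=1ms: ALLOW
  req#6 t=2ms: ALLOW
  req#7 t=2ms: ALLOW
  req#8 t=2ms: ALLOW
  req#9 t=2ms: DENY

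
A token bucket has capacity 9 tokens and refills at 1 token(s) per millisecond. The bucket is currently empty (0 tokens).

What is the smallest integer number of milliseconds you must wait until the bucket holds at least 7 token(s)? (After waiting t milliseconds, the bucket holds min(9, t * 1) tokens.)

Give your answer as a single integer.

Answer: 7

Derivation:
Need t * 1 >= 7, so t >= 7/1.
Smallest integer t = ceil(7/1) = 7.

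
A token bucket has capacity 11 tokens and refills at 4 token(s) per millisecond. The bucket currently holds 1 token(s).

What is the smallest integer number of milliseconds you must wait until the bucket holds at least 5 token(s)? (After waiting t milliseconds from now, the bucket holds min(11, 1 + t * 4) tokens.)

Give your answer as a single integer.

Answer: 1

Derivation:
Need 1 + t * 4 >= 5, so t >= 4/4.
Smallest integer t = ceil(4/4) = 1.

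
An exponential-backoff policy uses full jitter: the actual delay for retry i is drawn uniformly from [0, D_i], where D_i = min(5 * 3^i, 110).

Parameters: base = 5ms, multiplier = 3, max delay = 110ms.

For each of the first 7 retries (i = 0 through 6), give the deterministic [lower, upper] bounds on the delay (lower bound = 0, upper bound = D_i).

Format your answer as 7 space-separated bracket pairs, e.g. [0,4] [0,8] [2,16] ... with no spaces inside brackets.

Answer: [0,5] [0,15] [0,45] [0,110] [0,110] [0,110] [0,110]

Derivation:
Computing bounds per retry:
  i=0: D_i=min(5*3^0,110)=5, bounds=[0,5]
  i=1: D_i=min(5*3^1,110)=15, bounds=[0,15]
  i=2: D_i=min(5*3^2,110)=45, bounds=[0,45]
  i=3: D_i=min(5*3^3,110)=110, bounds=[0,110]
  i=4: D_i=min(5*3^4,110)=110, bounds=[0,110]
  i=5: D_i=min(5*3^5,110)=110, bounds=[0,110]
  i=6: D_i=min(5*3^6,110)=110, bounds=[0,110]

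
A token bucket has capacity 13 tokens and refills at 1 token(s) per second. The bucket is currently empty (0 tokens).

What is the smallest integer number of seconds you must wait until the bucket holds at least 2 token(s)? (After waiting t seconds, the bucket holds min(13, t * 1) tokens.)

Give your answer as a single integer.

Need t * 1 >= 2, so t >= 2/1.
Smallest integer t = ceil(2/1) = 2.

Answer: 2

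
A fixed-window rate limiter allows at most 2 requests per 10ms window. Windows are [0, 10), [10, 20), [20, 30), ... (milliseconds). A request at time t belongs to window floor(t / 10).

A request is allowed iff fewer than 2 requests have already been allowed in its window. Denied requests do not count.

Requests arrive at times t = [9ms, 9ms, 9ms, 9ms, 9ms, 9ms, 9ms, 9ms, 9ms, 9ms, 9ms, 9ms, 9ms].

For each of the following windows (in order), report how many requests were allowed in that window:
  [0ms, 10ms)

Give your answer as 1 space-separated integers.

Answer: 2

Derivation:
Processing requests:
  req#1 t=9ms (window 0): ALLOW
  req#2 t=9ms (window 0): ALLOW
  req#3 t=9ms (window 0): DENY
  req#4 t=9ms (window 0): DENY
  req#5 t=9ms (window 0): DENY
  req#6 t=9ms (window 0): DENY
  req#7 t=9ms (window 0): DENY
  req#8 t=9ms (window 0): DENY
  req#9 t=9ms (window 0): DENY
  req#10 t=9ms (window 0): DENY
  req#11 t=9ms (window 0): DENY
  req#12 t=9ms (window 0): DENY
  req#13 t=9ms (window 0): DENY

Allowed counts by window: 2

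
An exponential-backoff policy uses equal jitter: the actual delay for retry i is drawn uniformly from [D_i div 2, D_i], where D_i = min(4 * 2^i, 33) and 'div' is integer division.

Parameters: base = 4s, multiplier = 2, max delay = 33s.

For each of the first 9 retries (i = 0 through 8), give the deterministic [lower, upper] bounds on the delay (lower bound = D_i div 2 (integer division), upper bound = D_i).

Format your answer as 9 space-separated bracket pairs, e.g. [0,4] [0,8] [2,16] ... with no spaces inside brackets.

Answer: [2,4] [4,8] [8,16] [16,32] [16,33] [16,33] [16,33] [16,33] [16,33]

Derivation:
Computing bounds per retry:
  i=0: D_i=min(4*2^0,33)=4, bounds=[2,4]
  i=1: D_i=min(4*2^1,33)=8, bounds=[4,8]
  i=2: D_i=min(4*2^2,33)=16, bounds=[8,16]
  i=3: D_i=min(4*2^3,33)=32, bounds=[16,32]
  i=4: D_i=min(4*2^4,33)=33, bounds=[16,33]
  i=5: D_i=min(4*2^5,33)=33, bounds=[16,33]
  i=6: D_i=min(4*2^6,33)=33, bounds=[16,33]
  i=7: D_i=min(4*2^7,33)=33, bounds=[16,33]
  i=8: D_i=min(4*2^8,33)=33, bounds=[16,33]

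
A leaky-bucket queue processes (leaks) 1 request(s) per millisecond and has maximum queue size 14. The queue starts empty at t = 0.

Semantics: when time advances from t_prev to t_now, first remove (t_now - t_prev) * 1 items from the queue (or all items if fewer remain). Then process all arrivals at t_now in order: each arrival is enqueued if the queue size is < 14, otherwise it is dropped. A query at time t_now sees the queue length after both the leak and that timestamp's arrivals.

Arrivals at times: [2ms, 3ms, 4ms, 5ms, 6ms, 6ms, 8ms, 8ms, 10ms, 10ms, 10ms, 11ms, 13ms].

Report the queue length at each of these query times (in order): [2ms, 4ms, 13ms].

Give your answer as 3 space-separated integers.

Queue lengths at query times:
  query t=2ms: backlog = 1
  query t=4ms: backlog = 1
  query t=13ms: backlog = 2

Answer: 1 1 2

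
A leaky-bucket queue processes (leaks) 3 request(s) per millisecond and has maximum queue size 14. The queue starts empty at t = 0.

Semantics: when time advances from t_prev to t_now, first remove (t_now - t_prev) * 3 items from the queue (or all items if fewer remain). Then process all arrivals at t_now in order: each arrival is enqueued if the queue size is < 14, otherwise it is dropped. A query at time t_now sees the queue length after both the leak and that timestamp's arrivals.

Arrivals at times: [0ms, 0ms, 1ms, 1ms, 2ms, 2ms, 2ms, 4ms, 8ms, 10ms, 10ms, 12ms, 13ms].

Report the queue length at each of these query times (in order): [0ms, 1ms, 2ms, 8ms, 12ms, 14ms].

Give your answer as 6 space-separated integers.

Answer: 2 2 3 1 1 0

Derivation:
Queue lengths at query times:
  query t=0ms: backlog = 2
  query t=1ms: backlog = 2
  query t=2ms: backlog = 3
  query t=8ms: backlog = 1
  query t=12ms: backlog = 1
  query t=14ms: backlog = 0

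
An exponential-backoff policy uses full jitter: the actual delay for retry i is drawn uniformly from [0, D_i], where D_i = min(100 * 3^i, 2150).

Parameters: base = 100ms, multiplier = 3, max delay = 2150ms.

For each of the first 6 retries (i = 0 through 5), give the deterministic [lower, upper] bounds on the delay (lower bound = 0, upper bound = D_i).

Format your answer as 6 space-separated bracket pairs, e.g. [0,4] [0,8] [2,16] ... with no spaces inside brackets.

Computing bounds per retry:
  i=0: D_i=min(100*3^0,2150)=100, bounds=[0,100]
  i=1: D_i=min(100*3^1,2150)=300, bounds=[0,300]
  i=2: D_i=min(100*3^2,2150)=900, bounds=[0,900]
  i=3: D_i=min(100*3^3,2150)=2150, bounds=[0,2150]
  i=4: D_i=min(100*3^4,2150)=2150, bounds=[0,2150]
  i=5: D_i=min(100*3^5,2150)=2150, bounds=[0,2150]

Answer: [0,100] [0,300] [0,900] [0,2150] [0,2150] [0,2150]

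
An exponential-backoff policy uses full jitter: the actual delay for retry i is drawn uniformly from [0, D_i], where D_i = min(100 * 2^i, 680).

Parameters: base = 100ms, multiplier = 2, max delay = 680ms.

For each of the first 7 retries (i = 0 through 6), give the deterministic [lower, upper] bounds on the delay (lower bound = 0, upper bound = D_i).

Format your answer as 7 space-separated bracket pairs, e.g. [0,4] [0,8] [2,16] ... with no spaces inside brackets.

Answer: [0,100] [0,200] [0,400] [0,680] [0,680] [0,680] [0,680]

Derivation:
Computing bounds per retry:
  i=0: D_i=min(100*2^0,680)=100, bounds=[0,100]
  i=1: D_i=min(100*2^1,680)=200, bounds=[0,200]
  i=2: D_i=min(100*2^2,680)=400, bounds=[0,400]
  i=3: D_i=min(100*2^3,680)=680, bounds=[0,680]
  i=4: D_i=min(100*2^4,680)=680, bounds=[0,680]
  i=5: D_i=min(100*2^5,680)=680, bounds=[0,680]
  i=6: D_i=min(100*2^6,680)=680, bounds=[0,680]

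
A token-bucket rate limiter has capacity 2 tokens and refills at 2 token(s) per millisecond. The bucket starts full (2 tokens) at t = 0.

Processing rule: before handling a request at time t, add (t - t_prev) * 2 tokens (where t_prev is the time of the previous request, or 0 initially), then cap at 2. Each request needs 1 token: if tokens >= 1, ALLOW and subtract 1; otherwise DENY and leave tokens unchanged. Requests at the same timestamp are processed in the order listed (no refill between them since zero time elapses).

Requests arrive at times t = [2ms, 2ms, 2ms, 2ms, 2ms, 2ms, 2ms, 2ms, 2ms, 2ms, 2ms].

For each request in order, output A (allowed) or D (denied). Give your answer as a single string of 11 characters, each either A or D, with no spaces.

Answer: AADDDDDDDDD

Derivation:
Simulating step by step:
  req#1 t=2ms: ALLOW
  req#2 t=2ms: ALLOW
  req#3 t=2ms: DENY
  req#4 t=2ms: DENY
  req#5 t=2ms: DENY
  req#6 t=2ms: DENY
  req#7 t=2ms: DENY
  req#8 t=2ms: DENY
  req#9 t=2ms: DENY
  req#10 t=2ms: DENY
  req#11 t=2ms: DENY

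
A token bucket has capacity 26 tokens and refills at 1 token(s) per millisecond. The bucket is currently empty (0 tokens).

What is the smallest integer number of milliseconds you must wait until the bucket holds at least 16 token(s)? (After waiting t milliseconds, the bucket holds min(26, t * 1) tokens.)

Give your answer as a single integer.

Answer: 16

Derivation:
Need t * 1 >= 16, so t >= 16/1.
Smallest integer t = ceil(16/1) = 16.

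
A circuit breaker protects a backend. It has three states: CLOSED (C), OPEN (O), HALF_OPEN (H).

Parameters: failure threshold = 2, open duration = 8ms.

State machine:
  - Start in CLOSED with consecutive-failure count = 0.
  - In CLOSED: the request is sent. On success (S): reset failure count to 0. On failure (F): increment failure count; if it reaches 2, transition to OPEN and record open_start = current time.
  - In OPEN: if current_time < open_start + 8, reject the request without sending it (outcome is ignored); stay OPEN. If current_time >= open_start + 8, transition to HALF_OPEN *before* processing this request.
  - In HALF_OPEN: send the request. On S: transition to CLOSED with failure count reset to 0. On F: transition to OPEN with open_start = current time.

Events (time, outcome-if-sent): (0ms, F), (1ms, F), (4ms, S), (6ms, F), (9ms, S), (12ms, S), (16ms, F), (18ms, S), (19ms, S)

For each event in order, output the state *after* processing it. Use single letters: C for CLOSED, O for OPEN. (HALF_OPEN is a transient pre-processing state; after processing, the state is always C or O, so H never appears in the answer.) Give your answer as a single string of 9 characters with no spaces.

State after each event:
  event#1 t=0ms outcome=F: state=CLOSED
  event#2 t=1ms outcome=F: state=OPEN
  event#3 t=4ms outcome=S: state=OPEN
  event#4 t=6ms outcome=F: state=OPEN
  event#5 t=9ms outcome=S: state=CLOSED
  event#6 t=12ms outcome=S: state=CLOSED
  event#7 t=16ms outcome=F: state=CLOSED
  event#8 t=18ms outcome=S: state=CLOSED
  event#9 t=19ms outcome=S: state=CLOSED

Answer: COOOCCCCC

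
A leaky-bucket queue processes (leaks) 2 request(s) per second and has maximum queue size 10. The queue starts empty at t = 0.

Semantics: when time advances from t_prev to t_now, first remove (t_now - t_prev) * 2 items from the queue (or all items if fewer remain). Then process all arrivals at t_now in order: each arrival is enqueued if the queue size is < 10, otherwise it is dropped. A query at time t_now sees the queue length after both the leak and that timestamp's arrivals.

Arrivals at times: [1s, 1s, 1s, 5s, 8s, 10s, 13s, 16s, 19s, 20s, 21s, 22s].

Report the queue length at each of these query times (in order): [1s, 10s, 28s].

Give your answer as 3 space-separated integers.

Queue lengths at query times:
  query t=1s: backlog = 3
  query t=10s: backlog = 1
  query t=28s: backlog = 0

Answer: 3 1 0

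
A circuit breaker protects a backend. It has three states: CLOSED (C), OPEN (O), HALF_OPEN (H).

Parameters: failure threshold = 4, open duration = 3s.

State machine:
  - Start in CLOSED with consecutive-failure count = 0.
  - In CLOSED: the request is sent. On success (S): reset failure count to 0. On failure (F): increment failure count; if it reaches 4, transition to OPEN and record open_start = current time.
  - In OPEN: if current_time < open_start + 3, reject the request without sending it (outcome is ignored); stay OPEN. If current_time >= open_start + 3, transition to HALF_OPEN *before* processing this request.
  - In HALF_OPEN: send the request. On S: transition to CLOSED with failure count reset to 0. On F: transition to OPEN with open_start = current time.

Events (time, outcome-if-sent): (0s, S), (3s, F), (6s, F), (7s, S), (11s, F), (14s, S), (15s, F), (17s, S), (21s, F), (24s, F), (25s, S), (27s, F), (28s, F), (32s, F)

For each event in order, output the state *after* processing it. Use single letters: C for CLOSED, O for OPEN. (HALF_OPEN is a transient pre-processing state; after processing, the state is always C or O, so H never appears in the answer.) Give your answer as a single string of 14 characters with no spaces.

State after each event:
  event#1 t=0s outcome=S: state=CLOSED
  event#2 t=3s outcome=F: state=CLOSED
  event#3 t=6s outcome=F: state=CLOSED
  event#4 t=7s outcome=S: state=CLOSED
  event#5 t=11s outcome=F: state=CLOSED
  event#6 t=14s outcome=S: state=CLOSED
  event#7 t=15s outcome=F: state=CLOSED
  event#8 t=17s outcome=S: state=CLOSED
  event#9 t=21s outcome=F: state=CLOSED
  event#10 t=24s outcome=F: state=CLOSED
  event#11 t=25s outcome=S: state=CLOSED
  event#12 t=27s outcome=F: state=CLOSED
  event#13 t=28s outcome=F: state=CLOSED
  event#14 t=32s outcome=F: state=CLOSED

Answer: CCCCCCCCCCCCCC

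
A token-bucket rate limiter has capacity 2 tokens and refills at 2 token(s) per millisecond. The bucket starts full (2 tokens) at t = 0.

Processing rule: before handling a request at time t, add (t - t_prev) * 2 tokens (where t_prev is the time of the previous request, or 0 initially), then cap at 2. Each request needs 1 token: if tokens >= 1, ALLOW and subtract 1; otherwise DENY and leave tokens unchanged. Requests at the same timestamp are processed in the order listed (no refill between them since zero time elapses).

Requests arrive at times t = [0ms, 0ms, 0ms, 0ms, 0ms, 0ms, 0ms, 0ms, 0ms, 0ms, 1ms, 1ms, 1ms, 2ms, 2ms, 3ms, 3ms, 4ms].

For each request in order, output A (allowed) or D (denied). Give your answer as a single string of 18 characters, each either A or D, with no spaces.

Simulating step by step:
  req#1 t=0ms: ALLOW
  req#2 t=0ms: ALLOW
  req#3 t=0ms: DENY
  req#4 t=0ms: DENY
  req#5 t=0ms: DENY
  req#6 t=0ms: DENY
  req#7 t=0ms: DENY
  req#8 t=0ms: DENY
  req#9 t=0ms: DENY
  req#10 t=0ms: DENY
  req#11 t=1ms: ALLOW
  req#12 t=1ms: ALLOW
  req#13 t=1ms: DENY
  req#14 t=2ms: ALLOW
  req#15 t=2ms: ALLOW
  req#16 t=3ms: ALLOW
  req#17 t=3ms: ALLOW
  req#18 t=4ms: ALLOW

Answer: AADDDDDDDDAADAAAAA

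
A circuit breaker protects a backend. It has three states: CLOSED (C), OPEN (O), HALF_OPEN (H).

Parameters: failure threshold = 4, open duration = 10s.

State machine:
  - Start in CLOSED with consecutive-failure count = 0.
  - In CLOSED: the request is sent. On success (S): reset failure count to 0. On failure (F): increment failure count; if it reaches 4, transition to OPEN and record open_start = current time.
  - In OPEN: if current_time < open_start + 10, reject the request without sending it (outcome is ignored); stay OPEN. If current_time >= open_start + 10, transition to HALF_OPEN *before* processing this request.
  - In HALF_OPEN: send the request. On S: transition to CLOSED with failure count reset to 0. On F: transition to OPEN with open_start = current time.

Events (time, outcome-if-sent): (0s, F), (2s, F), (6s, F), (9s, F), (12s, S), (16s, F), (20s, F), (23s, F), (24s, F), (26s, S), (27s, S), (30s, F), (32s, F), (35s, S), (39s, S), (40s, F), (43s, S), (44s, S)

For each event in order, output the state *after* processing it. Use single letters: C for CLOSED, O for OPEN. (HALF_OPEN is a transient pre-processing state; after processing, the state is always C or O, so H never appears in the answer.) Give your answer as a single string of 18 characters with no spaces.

Answer: CCCOOOOOOOOOOOOOOO

Derivation:
State after each event:
  event#1 t=0s outcome=F: state=CLOSED
  event#2 t=2s outcome=F: state=CLOSED
  event#3 t=6s outcome=F: state=CLOSED
  event#4 t=9s outcome=F: state=OPEN
  event#5 t=12s outcome=S: state=OPEN
  event#6 t=16s outcome=F: state=OPEN
  event#7 t=20s outcome=F: state=OPEN
  event#8 t=23s outcome=F: state=OPEN
  event#9 t=24s outcome=F: state=OPEN
  event#10 t=26s outcome=S: state=OPEN
  event#11 t=27s outcome=S: state=OPEN
  event#12 t=30s outcome=F: state=OPEN
  event#13 t=32s outcome=F: state=OPEN
  event#14 t=35s outcome=S: state=OPEN
  event#15 t=39s outcome=S: state=OPEN
  event#16 t=40s outcome=F: state=OPEN
  event#17 t=43s outcome=S: state=OPEN
  event#18 t=44s outcome=S: state=OPEN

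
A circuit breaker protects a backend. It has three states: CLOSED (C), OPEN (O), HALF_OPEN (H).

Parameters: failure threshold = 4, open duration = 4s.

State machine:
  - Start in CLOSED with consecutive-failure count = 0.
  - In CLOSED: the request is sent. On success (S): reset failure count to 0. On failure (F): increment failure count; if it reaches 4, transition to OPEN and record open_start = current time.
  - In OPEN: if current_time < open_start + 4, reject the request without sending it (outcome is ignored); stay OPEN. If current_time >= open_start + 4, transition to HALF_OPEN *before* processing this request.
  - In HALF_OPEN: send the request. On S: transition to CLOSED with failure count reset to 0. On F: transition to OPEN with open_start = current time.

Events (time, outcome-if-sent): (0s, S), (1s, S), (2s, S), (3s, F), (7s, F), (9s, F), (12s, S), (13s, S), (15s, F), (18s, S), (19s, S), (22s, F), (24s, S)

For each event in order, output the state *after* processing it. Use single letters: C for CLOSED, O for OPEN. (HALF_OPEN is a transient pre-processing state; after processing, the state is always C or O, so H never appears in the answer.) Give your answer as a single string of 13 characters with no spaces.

State after each event:
  event#1 t=0s outcome=S: state=CLOSED
  event#2 t=1s outcome=S: state=CLOSED
  event#3 t=2s outcome=S: state=CLOSED
  event#4 t=3s outcome=F: state=CLOSED
  event#5 t=7s outcome=F: state=CLOSED
  event#6 t=9s outcome=F: state=CLOSED
  event#7 t=12s outcome=S: state=CLOSED
  event#8 t=13s outcome=S: state=CLOSED
  event#9 t=15s outcome=F: state=CLOSED
  event#10 t=18s outcome=S: state=CLOSED
  event#11 t=19s outcome=S: state=CLOSED
  event#12 t=22s outcome=F: state=CLOSED
  event#13 t=24s outcome=S: state=CLOSED

Answer: CCCCCCCCCCCCC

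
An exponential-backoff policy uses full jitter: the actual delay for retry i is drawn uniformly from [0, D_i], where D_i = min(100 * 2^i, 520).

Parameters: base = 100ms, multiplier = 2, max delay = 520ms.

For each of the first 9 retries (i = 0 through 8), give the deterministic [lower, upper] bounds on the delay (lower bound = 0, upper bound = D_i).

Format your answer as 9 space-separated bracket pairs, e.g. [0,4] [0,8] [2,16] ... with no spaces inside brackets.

Computing bounds per retry:
  i=0: D_i=min(100*2^0,520)=100, bounds=[0,100]
  i=1: D_i=min(100*2^1,520)=200, bounds=[0,200]
  i=2: D_i=min(100*2^2,520)=400, bounds=[0,400]
  i=3: D_i=min(100*2^3,520)=520, bounds=[0,520]
  i=4: D_i=min(100*2^4,520)=520, bounds=[0,520]
  i=5: D_i=min(100*2^5,520)=520, bounds=[0,520]
  i=6: D_i=min(100*2^6,520)=520, bounds=[0,520]
  i=7: D_i=min(100*2^7,520)=520, bounds=[0,520]
  i=8: D_i=min(100*2^8,520)=520, bounds=[0,520]

Answer: [0,100] [0,200] [0,400] [0,520] [0,520] [0,520] [0,520] [0,520] [0,520]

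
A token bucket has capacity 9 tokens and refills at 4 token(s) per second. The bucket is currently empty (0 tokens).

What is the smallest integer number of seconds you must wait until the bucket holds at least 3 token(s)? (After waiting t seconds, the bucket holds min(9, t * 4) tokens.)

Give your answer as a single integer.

Answer: 1

Derivation:
Need t * 4 >= 3, so t >= 3/4.
Smallest integer t = ceil(3/4) = 1.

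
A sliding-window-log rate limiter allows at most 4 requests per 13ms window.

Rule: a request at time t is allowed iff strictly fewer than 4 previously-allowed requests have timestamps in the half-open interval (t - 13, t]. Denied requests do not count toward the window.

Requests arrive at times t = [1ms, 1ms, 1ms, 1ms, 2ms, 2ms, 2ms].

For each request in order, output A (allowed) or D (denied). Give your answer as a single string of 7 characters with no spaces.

Tracking allowed requests in the window:
  req#1 t=1ms: ALLOW
  req#2 t=1ms: ALLOW
  req#3 t=1ms: ALLOW
  req#4 t=1ms: ALLOW
  req#5 t=2ms: DENY
  req#6 t=2ms: DENY
  req#7 t=2ms: DENY

Answer: AAAADDD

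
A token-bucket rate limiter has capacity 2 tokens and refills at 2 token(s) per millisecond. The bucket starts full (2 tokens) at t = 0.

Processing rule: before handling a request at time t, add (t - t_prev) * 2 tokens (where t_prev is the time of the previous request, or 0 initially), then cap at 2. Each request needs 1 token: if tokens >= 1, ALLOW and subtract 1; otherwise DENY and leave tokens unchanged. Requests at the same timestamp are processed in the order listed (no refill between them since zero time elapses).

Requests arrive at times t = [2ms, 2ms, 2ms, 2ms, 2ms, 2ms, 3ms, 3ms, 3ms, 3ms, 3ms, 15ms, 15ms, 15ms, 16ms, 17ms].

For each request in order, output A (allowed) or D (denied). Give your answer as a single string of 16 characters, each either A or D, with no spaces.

Simulating step by step:
  req#1 t=2ms: ALLOW
  req#2 t=2ms: ALLOW
  req#3 t=2ms: DENY
  req#4 t=2ms: DENY
  req#5 t=2ms: DENY
  req#6 t=2ms: DENY
  req#7 t=3ms: ALLOW
  req#8 t=3ms: ALLOW
  req#9 t=3ms: DENY
  req#10 t=3ms: DENY
  req#11 t=3ms: DENY
  req#12 t=15ms: ALLOW
  req#13 t=15ms: ALLOW
  req#14 t=15ms: DENY
  req#15 t=16ms: ALLOW
  req#16 t=17ms: ALLOW

Answer: AADDDDAADDDAADAA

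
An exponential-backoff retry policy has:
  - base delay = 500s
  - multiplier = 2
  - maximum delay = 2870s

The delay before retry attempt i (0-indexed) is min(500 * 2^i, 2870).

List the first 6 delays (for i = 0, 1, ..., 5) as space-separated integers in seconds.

Computing each delay:
  i=0: min(500*2^0, 2870) = 500
  i=1: min(500*2^1, 2870) = 1000
  i=2: min(500*2^2, 2870) = 2000
  i=3: min(500*2^3, 2870) = 2870
  i=4: min(500*2^4, 2870) = 2870
  i=5: min(500*2^5, 2870) = 2870

Answer: 500 1000 2000 2870 2870 2870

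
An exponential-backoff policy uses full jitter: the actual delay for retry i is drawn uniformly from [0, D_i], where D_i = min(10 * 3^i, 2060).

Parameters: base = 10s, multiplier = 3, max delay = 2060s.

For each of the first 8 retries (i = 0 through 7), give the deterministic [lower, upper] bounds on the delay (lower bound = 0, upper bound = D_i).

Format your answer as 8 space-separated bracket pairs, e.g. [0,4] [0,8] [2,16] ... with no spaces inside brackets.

Computing bounds per retry:
  i=0: D_i=min(10*3^0,2060)=10, bounds=[0,10]
  i=1: D_i=min(10*3^1,2060)=30, bounds=[0,30]
  i=2: D_i=min(10*3^2,2060)=90, bounds=[0,90]
  i=3: D_i=min(10*3^3,2060)=270, bounds=[0,270]
  i=4: D_i=min(10*3^4,2060)=810, bounds=[0,810]
  i=5: D_i=min(10*3^5,2060)=2060, bounds=[0,2060]
  i=6: D_i=min(10*3^6,2060)=2060, bounds=[0,2060]
  i=7: D_i=min(10*3^7,2060)=2060, bounds=[0,2060]

Answer: [0,10] [0,30] [0,90] [0,270] [0,810] [0,2060] [0,2060] [0,2060]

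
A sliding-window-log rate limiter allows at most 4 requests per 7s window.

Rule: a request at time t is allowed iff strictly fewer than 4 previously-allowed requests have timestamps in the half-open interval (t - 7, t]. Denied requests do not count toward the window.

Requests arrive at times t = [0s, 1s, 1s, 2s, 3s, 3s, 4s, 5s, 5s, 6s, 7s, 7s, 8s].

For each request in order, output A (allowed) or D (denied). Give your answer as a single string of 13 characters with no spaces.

Tracking allowed requests in the window:
  req#1 t=0s: ALLOW
  req#2 t=1s: ALLOW
  req#3 t=1s: ALLOW
  req#4 t=2s: ALLOW
  req#5 t=3s: DENY
  req#6 t=3s: DENY
  req#7 t=4s: DENY
  req#8 t=5s: DENY
  req#9 t=5s: DENY
  req#10 t=6s: DENY
  req#11 t=7s: ALLOW
  req#12 t=7s: DENY
  req#13 t=8s: ALLOW

Answer: AAAADDDDDDADA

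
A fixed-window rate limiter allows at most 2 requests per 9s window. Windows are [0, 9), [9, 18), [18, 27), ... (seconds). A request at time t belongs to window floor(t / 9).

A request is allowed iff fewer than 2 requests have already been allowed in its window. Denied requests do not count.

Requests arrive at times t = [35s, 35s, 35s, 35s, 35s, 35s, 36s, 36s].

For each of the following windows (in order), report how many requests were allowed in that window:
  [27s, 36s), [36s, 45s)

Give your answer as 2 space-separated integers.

Answer: 2 2

Derivation:
Processing requests:
  req#1 t=35s (window 3): ALLOW
  req#2 t=35s (window 3): ALLOW
  req#3 t=35s (window 3): DENY
  req#4 t=35s (window 3): DENY
  req#5 t=35s (window 3): DENY
  req#6 t=35s (window 3): DENY
  req#7 t=36s (window 4): ALLOW
  req#8 t=36s (window 4): ALLOW

Allowed counts by window: 2 2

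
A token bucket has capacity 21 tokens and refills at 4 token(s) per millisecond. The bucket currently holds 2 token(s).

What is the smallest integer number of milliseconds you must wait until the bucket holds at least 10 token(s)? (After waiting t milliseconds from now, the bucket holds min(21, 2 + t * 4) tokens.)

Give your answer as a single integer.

Answer: 2

Derivation:
Need 2 + t * 4 >= 10, so t >= 8/4.
Smallest integer t = ceil(8/4) = 2.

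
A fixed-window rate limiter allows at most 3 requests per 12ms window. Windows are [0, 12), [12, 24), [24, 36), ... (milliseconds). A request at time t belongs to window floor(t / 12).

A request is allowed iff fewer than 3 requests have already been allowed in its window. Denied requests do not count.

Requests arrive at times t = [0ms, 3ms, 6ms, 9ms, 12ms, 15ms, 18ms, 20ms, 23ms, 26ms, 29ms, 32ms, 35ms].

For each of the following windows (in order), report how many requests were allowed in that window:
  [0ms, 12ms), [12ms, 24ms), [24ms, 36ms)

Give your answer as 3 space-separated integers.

Answer: 3 3 3

Derivation:
Processing requests:
  req#1 t=0ms (window 0): ALLOW
  req#2 t=3ms (window 0): ALLOW
  req#3 t=6ms (window 0): ALLOW
  req#4 t=9ms (window 0): DENY
  req#5 t=12ms (window 1): ALLOW
  req#6 t=15ms (window 1): ALLOW
  req#7 t=18ms (window 1): ALLOW
  req#8 t=20ms (window 1): DENY
  req#9 t=23ms (window 1): DENY
  req#10 t=26ms (window 2): ALLOW
  req#11 t=29ms (window 2): ALLOW
  req#12 t=32ms (window 2): ALLOW
  req#13 t=35ms (window 2): DENY

Allowed counts by window: 3 3 3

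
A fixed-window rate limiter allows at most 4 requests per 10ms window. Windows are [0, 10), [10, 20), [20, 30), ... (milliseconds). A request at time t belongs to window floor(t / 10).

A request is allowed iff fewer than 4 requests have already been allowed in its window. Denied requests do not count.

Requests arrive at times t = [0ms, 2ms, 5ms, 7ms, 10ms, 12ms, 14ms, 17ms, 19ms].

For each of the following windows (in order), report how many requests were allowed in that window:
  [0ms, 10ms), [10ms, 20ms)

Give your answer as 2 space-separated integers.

Answer: 4 4

Derivation:
Processing requests:
  req#1 t=0ms (window 0): ALLOW
  req#2 t=2ms (window 0): ALLOW
  req#3 t=5ms (window 0): ALLOW
  req#4 t=7ms (window 0): ALLOW
  req#5 t=10ms (window 1): ALLOW
  req#6 t=12ms (window 1): ALLOW
  req#7 t=14ms (window 1): ALLOW
  req#8 t=17ms (window 1): ALLOW
  req#9 t=19ms (window 1): DENY

Allowed counts by window: 4 4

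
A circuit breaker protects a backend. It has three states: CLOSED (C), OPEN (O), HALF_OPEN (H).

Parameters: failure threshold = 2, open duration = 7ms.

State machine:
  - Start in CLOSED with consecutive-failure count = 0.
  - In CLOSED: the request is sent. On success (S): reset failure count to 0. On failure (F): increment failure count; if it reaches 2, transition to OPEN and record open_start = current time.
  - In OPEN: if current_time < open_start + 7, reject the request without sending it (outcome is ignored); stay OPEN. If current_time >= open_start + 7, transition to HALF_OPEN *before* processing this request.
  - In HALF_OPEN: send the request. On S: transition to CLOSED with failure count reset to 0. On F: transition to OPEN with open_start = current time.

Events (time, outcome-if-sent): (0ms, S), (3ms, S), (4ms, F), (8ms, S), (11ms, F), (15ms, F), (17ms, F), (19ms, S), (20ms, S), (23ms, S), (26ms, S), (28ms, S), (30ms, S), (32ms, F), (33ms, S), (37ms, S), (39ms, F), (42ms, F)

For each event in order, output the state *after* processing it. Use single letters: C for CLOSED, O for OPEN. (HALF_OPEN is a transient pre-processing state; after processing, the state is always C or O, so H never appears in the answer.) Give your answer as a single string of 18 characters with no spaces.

State after each event:
  event#1 t=0ms outcome=S: state=CLOSED
  event#2 t=3ms outcome=S: state=CLOSED
  event#3 t=4ms outcome=F: state=CLOSED
  event#4 t=8ms outcome=S: state=CLOSED
  event#5 t=11ms outcome=F: state=CLOSED
  event#6 t=15ms outcome=F: state=OPEN
  event#7 t=17ms outcome=F: state=OPEN
  event#8 t=19ms outcome=S: state=OPEN
  event#9 t=20ms outcome=S: state=OPEN
  event#10 t=23ms outcome=S: state=CLOSED
  event#11 t=26ms outcome=S: state=CLOSED
  event#12 t=28ms outcome=S: state=CLOSED
  event#13 t=30ms outcome=S: state=CLOSED
  event#14 t=32ms outcome=F: state=CLOSED
  event#15 t=33ms outcome=S: state=CLOSED
  event#16 t=37ms outcome=S: state=CLOSED
  event#17 t=39ms outcome=F: state=CLOSED
  event#18 t=42ms outcome=F: state=OPEN

Answer: CCCCCOOOOCCCCCCCCO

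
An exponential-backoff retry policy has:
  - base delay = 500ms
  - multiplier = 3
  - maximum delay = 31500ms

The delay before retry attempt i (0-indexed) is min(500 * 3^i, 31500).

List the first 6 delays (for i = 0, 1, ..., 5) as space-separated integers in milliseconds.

Computing each delay:
  i=0: min(500*3^0, 31500) = 500
  i=1: min(500*3^1, 31500) = 1500
  i=2: min(500*3^2, 31500) = 4500
  i=3: min(500*3^3, 31500) = 13500
  i=4: min(500*3^4, 31500) = 31500
  i=5: min(500*3^5, 31500) = 31500

Answer: 500 1500 4500 13500 31500 31500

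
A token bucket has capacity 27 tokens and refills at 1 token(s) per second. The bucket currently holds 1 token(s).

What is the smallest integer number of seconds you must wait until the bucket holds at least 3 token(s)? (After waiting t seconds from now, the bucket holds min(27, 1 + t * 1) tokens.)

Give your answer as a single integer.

Need 1 + t * 1 >= 3, so t >= 2/1.
Smallest integer t = ceil(2/1) = 2.

Answer: 2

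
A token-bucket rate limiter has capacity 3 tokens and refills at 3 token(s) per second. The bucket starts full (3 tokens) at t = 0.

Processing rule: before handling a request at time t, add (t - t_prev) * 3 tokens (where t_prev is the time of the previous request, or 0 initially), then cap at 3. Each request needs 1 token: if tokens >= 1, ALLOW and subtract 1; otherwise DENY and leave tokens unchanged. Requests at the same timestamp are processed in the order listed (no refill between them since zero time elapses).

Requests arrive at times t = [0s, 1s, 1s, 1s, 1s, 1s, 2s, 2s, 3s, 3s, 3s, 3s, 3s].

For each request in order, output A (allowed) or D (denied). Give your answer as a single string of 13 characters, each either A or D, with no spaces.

Simulating step by step:
  req#1 t=0s: ALLOW
  req#2 t=1s: ALLOW
  req#3 t=1s: ALLOW
  req#4 t=1s: ALLOW
  req#5 t=1s: DENY
  req#6 t=1s: DENY
  req#7 t=2s: ALLOW
  req#8 t=2s: ALLOW
  req#9 t=3s: ALLOW
  req#10 t=3s: ALLOW
  req#11 t=3s: ALLOW
  req#12 t=3s: DENY
  req#13 t=3s: DENY

Answer: AAAADDAAAAADD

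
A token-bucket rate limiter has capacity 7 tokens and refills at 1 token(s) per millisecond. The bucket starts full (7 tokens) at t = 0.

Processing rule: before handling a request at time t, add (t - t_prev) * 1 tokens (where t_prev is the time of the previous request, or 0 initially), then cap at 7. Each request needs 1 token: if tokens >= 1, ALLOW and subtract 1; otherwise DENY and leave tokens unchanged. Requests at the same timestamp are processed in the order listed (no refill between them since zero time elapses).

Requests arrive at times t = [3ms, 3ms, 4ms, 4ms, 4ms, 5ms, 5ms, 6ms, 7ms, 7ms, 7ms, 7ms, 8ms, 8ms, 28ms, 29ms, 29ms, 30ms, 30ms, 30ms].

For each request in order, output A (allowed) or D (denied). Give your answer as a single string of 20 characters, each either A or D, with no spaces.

Simulating step by step:
  req#1 t=3ms: ALLOW
  req#2 t=3ms: ALLOW
  req#3 t=4ms: ALLOW
  req#4 t=4ms: ALLOW
  req#5 t=4ms: ALLOW
  req#6 t=5ms: ALLOW
  req#7 t=5ms: ALLOW
  req#8 t=6ms: ALLOW
  req#9 t=7ms: ALLOW
  req#10 t=7ms: ALLOW
  req#11 t=7ms: ALLOW
  req#12 t=7ms: DENY
  req#13 t=8ms: ALLOW
  req#14 t=8ms: DENY
  req#15 t=28ms: ALLOW
  req#16 t=29ms: ALLOW
  req#17 t=29ms: ALLOW
  req#18 t=30ms: ALLOW
  req#19 t=30ms: ALLOW
  req#20 t=30ms: ALLOW

Answer: AAAAAAAAAAADADAAAAAA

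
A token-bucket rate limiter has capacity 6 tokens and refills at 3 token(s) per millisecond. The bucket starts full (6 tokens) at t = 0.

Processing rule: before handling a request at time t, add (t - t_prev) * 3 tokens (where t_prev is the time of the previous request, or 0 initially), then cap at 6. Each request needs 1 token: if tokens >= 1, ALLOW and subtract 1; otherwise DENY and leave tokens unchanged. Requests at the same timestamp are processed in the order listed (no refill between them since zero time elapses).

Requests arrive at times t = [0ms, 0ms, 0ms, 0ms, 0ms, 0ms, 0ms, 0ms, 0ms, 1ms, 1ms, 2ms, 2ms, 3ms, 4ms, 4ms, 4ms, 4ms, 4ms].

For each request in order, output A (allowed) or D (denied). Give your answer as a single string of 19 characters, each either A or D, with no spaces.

Answer: AAAAAADDDAAAAAAAAAA

Derivation:
Simulating step by step:
  req#1 t=0ms: ALLOW
  req#2 t=0ms: ALLOW
  req#3 t=0ms: ALLOW
  req#4 t=0ms: ALLOW
  req#5 t=0ms: ALLOW
  req#6 t=0ms: ALLOW
  req#7 t=0ms: DENY
  req#8 t=0ms: DENY
  req#9 t=0ms: DENY
  req#10 t=1ms: ALLOW
  req#11 t=1ms: ALLOW
  req#12 t=2ms: ALLOW
  req#13 t=2ms: ALLOW
  req#14 t=3ms: ALLOW
  req#15 t=4ms: ALLOW
  req#16 t=4ms: ALLOW
  req#17 t=4ms: ALLOW
  req#18 t=4ms: ALLOW
  req#19 t=4ms: ALLOW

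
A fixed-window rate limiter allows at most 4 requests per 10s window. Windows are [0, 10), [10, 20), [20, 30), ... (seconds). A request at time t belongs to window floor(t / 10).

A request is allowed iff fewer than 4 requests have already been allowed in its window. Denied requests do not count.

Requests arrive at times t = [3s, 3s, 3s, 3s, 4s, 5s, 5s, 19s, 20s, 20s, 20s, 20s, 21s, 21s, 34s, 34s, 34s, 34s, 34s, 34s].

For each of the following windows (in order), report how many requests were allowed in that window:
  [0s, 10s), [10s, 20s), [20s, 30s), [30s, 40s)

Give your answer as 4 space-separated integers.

Answer: 4 1 4 4

Derivation:
Processing requests:
  req#1 t=3s (window 0): ALLOW
  req#2 t=3s (window 0): ALLOW
  req#3 t=3s (window 0): ALLOW
  req#4 t=3s (window 0): ALLOW
  req#5 t=4s (window 0): DENY
  req#6 t=5s (window 0): DENY
  req#7 t=5s (window 0): DENY
  req#8 t=19s (window 1): ALLOW
  req#9 t=20s (window 2): ALLOW
  req#10 t=20s (window 2): ALLOW
  req#11 t=20s (window 2): ALLOW
  req#12 t=20s (window 2): ALLOW
  req#13 t=21s (window 2): DENY
  req#14 t=21s (window 2): DENY
  req#15 t=34s (window 3): ALLOW
  req#16 t=34s (window 3): ALLOW
  req#17 t=34s (window 3): ALLOW
  req#18 t=34s (window 3): ALLOW
  req#19 t=34s (window 3): DENY
  req#20 t=34s (window 3): DENY

Allowed counts by window: 4 1 4 4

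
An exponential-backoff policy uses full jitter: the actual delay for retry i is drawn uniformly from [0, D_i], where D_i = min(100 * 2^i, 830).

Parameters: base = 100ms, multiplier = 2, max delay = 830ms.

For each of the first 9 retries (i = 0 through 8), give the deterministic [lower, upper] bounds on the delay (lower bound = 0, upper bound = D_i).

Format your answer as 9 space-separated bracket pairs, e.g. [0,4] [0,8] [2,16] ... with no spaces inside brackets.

Answer: [0,100] [0,200] [0,400] [0,800] [0,830] [0,830] [0,830] [0,830] [0,830]

Derivation:
Computing bounds per retry:
  i=0: D_i=min(100*2^0,830)=100, bounds=[0,100]
  i=1: D_i=min(100*2^1,830)=200, bounds=[0,200]
  i=2: D_i=min(100*2^2,830)=400, bounds=[0,400]
  i=3: D_i=min(100*2^3,830)=800, bounds=[0,800]
  i=4: D_i=min(100*2^4,830)=830, bounds=[0,830]
  i=5: D_i=min(100*2^5,830)=830, bounds=[0,830]
  i=6: D_i=min(100*2^6,830)=830, bounds=[0,830]
  i=7: D_i=min(100*2^7,830)=830, bounds=[0,830]
  i=8: D_i=min(100*2^8,830)=830, bounds=[0,830]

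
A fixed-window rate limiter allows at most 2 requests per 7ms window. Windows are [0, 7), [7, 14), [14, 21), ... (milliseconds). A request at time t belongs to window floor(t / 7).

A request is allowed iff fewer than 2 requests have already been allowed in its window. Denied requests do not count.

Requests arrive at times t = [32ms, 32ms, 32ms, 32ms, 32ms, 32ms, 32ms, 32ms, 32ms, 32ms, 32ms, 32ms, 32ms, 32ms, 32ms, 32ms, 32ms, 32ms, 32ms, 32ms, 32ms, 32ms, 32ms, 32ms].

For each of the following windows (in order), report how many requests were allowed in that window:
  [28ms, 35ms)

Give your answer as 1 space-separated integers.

Answer: 2

Derivation:
Processing requests:
  req#1 t=32ms (window 4): ALLOW
  req#2 t=32ms (window 4): ALLOW
  req#3 t=32ms (window 4): DENY
  req#4 t=32ms (window 4): DENY
  req#5 t=32ms (window 4): DENY
  req#6 t=32ms (window 4): DENY
  req#7 t=32ms (window 4): DENY
  req#8 t=32ms (window 4): DENY
  req#9 t=32ms (window 4): DENY
  req#10 t=32ms (window 4): DENY
  req#11 t=32ms (window 4): DENY
  req#12 t=32ms (window 4): DENY
  req#13 t=32ms (window 4): DENY
  req#14 t=32ms (window 4): DENY
  req#15 t=32ms (window 4): DENY
  req#16 t=32ms (window 4): DENY
  req#17 t=32ms (window 4): DENY
  req#18 t=32ms (window 4): DENY
  req#19 t=32ms (window 4): DENY
  req#20 t=32ms (window 4): DENY
  req#21 t=32ms (window 4): DENY
  req#22 t=32ms (window 4): DENY
  req#23 t=32ms (window 4): DENY
  req#24 t=32ms (window 4): DENY

Allowed counts by window: 2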